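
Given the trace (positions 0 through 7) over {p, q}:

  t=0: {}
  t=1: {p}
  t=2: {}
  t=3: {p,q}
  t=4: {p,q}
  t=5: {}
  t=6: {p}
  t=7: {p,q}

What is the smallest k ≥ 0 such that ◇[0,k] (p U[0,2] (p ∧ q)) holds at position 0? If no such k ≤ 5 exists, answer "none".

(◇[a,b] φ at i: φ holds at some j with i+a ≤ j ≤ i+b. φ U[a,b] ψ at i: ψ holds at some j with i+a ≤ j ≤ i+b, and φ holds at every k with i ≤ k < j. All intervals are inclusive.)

Scan j = 0,1,… for (p U[0,2] (p ∧ q)):
  j=0: fails
  j=1: fails
  j=2: fails
  j=3: holds
First hit at j=3, so smallest k = 3-0 = 3.

3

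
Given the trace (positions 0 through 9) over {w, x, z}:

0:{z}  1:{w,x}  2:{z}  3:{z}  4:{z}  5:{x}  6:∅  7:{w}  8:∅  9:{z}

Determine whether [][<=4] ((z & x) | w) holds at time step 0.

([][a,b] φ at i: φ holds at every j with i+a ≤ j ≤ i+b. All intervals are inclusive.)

False

Check ((z & x) | w) at every j in [0,4]:
  j=0: false
  j=1: true
  j=2: false
  j=3: false
  j=4: false
Fails at j=0 → formula fails.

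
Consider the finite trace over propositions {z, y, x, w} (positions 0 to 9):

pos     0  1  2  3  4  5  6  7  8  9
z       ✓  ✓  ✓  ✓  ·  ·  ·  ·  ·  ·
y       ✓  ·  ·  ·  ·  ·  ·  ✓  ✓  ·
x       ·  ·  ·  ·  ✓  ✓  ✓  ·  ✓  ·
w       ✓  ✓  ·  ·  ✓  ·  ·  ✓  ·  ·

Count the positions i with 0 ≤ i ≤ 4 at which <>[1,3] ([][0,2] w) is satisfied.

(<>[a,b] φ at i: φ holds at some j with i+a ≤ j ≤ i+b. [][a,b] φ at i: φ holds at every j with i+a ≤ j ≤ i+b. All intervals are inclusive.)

0

Evaluate at each i in [0,4]:
  i=0: ✗ (none in [1,3])
  i=1: ✗ (none in [2,4])
  i=2: ✗ (none in [3,5])
  i=3: ✗ (none in [4,6])
  i=4: ✗ (none in [5,7])
Positions where it holds: {} → 0.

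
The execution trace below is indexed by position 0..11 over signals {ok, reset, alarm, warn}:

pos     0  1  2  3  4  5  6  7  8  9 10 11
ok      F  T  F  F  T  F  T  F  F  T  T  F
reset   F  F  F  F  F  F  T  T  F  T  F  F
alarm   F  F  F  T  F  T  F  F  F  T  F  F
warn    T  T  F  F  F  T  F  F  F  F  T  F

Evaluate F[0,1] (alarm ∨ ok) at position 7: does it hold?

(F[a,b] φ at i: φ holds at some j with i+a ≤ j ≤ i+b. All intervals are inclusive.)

Does not hold

Check (alarm ∨ ok) at each j in [7,8]:
  j=7: false
  j=8: false
No position in the window satisfies it → formula fails.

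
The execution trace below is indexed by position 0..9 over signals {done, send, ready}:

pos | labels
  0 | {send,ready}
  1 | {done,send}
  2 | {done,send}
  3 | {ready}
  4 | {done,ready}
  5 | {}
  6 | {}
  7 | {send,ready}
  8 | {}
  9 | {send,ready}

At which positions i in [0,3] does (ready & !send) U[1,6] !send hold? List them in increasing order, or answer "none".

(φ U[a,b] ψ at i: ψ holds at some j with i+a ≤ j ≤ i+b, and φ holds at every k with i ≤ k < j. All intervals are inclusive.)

3

Evaluate at each i in [0,3]:
  i=0: ✗ (lhs fails at k=0 before rhs at j=3)
  i=1: ✗ (lhs fails at k=1 before rhs at j=3)
  i=2: ✗ (lhs fails at k=2 before rhs at j=3)
  i=3: ✓ (rhs at j=4; lhs holds on [3,3])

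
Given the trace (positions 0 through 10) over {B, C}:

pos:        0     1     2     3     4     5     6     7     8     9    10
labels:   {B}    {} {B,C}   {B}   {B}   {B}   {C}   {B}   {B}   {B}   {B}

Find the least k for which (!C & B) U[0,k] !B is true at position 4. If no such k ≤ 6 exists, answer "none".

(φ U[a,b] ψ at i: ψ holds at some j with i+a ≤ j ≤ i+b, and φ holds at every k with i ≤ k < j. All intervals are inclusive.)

2

Need earliest j ≥ 4 with !B, and (!C & B) at every k in [4,j-1].
  j=4: rhs fails.
  j=5: rhs fails.
  j=6: rhs holds; lhs holds on [4,5]. k = 2.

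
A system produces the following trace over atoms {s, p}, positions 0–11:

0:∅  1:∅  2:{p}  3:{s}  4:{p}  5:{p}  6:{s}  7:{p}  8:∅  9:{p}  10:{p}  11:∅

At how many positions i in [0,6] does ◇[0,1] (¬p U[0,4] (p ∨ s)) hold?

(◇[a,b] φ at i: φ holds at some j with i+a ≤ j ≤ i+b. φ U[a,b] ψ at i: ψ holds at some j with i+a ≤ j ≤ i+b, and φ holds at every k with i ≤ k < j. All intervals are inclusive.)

7

Evaluate at each i in [0,6]:
  i=0: ✓ (witness j=0)
  i=1: ✓ (witness j=1)
  i=2: ✓ (witness j=2)
  i=3: ✓ (witness j=3)
  i=4: ✓ (witness j=4)
  i=5: ✓ (witness j=5)
  i=6: ✓ (witness j=6)
Positions where it holds: {0, 1, 2, 3, 4, 5, 6} → 7.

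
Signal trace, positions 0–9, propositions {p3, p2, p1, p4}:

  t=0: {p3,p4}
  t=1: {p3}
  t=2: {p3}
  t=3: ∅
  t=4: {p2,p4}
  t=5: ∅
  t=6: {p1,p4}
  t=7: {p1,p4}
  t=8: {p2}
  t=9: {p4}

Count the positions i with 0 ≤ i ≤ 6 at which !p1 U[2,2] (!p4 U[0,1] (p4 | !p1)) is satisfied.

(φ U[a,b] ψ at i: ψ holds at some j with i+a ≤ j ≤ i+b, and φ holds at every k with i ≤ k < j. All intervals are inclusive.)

5

Evaluate at each i in [0,6]:
  i=0: ✓ (rhs at j=2; lhs holds on [0,1])
  i=1: ✓ (rhs at j=3; lhs holds on [1,2])
  i=2: ✓ (rhs at j=4; lhs holds on [2,3])
  i=3: ✓ (rhs at j=5; lhs holds on [3,4])
  i=4: ✓ (rhs at j=6; lhs holds on [4,5])
  i=5: ✗ (lhs fails at k=6 before rhs at j=7)
  i=6: ✗ (lhs fails at k=6 before rhs at j=8)
Positions where it holds: {0, 1, 2, 3, 4} → 5.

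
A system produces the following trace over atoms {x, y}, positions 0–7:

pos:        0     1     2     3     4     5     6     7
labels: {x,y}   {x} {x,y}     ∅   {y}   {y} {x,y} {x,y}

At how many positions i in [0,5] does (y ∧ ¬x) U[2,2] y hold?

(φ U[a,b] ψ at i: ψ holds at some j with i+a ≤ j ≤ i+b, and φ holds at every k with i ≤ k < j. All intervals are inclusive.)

Evaluate at each i in [0,5]:
  i=0: ✗ (lhs fails at k=0 before rhs at j=2)
  i=1: ✗ (no rhs in [3,3])
  i=2: ✗ (lhs fails at k=2 before rhs at j=4)
  i=3: ✗ (lhs fails at k=3 before rhs at j=5)
  i=4: ✓ (rhs at j=6; lhs holds on [4,5])
  i=5: ✗ (lhs fails at k=6 before rhs at j=7)
Positions where it holds: {4} → 1.

1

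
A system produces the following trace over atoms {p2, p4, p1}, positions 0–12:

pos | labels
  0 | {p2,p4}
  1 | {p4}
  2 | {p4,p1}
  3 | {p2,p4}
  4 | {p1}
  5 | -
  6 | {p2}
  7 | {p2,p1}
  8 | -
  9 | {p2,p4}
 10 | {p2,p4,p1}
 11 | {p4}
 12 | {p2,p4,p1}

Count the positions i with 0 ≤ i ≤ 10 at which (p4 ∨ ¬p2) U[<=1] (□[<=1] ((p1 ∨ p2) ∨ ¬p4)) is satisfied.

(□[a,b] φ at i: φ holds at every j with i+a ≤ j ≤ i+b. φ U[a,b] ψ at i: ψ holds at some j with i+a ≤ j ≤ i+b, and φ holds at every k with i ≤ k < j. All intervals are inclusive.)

9

Evaluate at each i in [0,10]:
  i=0: ✗ (no rhs in [0,1])
  i=1: ✓ (rhs at j=2; lhs holds on [1,1])
  i=2: ✓ (rhs at j=2)
  i=3: ✓ (rhs at j=3)
  i=4: ✓ (rhs at j=4)
  i=5: ✓ (rhs at j=5)
  i=6: ✓ (rhs at j=6)
  i=7: ✓ (rhs at j=7)
  i=8: ✓ (rhs at j=8)
  i=9: ✓ (rhs at j=9)
  i=10: ✗ (no rhs in [10,11])
Positions where it holds: {1, 2, 3, 4, 5, 6, 7, 8, 9} → 9.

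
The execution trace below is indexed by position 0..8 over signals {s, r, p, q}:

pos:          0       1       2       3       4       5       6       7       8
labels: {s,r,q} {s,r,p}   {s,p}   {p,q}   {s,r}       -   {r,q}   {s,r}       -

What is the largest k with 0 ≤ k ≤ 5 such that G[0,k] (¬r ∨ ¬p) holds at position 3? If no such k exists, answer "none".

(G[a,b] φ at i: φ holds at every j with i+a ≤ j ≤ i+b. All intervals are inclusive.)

(¬r ∨ ¬p) must hold from j=3 onward; find where it first fails.
  j=3: holds
  j=4: holds
  j=5: holds
  j=6: holds
  j=7: holds
  j=8: holds
Holds through j=8; largest k = 5.

5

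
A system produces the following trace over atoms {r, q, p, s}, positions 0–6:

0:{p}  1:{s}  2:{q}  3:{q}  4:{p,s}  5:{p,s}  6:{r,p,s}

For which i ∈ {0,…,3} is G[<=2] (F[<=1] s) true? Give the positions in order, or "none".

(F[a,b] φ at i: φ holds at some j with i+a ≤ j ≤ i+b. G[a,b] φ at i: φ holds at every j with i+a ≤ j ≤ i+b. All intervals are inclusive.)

3

Evaluate at each i in [0,3]:
  i=0: ✗ (fails at j=2)
  i=1: ✗ (fails at j=2)
  i=2: ✗ (fails at j=2)
  i=3: ✓ (all of [3,5])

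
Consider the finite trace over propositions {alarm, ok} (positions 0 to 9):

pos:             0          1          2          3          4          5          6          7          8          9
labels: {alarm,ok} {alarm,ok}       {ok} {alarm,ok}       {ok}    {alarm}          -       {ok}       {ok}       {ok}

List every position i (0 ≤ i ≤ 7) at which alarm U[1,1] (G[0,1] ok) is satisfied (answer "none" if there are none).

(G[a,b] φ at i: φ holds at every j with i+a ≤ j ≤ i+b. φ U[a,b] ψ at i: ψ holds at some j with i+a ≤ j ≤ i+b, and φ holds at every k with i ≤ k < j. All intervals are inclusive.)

0, 1

Evaluate at each i in [0,7]:
  i=0: ✓ (rhs at j=1; lhs holds on [0,0])
  i=1: ✓ (rhs at j=2; lhs holds on [1,1])
  i=2: ✗ (lhs fails at k=2 before rhs at j=3)
  i=3: ✗ (no rhs in [4,4])
  i=4: ✗ (no rhs in [5,5])
  i=5: ✗ (no rhs in [6,6])
  i=6: ✗ (lhs fails at k=6 before rhs at j=7)
  i=7: ✗ (lhs fails at k=7 before rhs at j=8)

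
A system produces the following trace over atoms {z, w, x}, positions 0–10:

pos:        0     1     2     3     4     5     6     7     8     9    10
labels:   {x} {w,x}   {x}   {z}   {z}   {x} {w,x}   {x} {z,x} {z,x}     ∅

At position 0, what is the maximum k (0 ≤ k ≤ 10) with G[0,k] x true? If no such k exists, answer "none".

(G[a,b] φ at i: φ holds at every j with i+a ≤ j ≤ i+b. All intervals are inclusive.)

2

x must hold from j=0 onward; find where it first fails.
  j=0: holds
  j=1: holds
  j=2: holds
  j=3: fails
Holds on [0,2], so largest k = 2.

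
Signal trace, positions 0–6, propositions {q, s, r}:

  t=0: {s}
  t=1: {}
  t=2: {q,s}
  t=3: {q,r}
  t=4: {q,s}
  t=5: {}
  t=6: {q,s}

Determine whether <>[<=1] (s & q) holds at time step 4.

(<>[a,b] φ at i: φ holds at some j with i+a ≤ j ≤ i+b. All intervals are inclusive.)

True

Check (s & q) at each j in [4,5]:
  j=4: true
  j=5: false
Found at j=4 → formula holds.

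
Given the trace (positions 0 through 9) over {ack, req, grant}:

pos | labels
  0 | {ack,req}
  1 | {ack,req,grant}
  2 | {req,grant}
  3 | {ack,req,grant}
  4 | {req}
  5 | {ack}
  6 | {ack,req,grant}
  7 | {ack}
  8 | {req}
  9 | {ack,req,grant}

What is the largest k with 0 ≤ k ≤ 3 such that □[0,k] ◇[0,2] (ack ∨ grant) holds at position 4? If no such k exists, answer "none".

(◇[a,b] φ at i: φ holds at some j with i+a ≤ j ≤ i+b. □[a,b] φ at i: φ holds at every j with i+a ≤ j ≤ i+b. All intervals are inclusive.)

◇[0,2] (ack ∨ grant) must hold from j=4 onward; find where it first fails.
  j=4: holds
  j=5: holds
  j=6: holds
  j=7: holds
Holds through j=7; largest k = 3.

3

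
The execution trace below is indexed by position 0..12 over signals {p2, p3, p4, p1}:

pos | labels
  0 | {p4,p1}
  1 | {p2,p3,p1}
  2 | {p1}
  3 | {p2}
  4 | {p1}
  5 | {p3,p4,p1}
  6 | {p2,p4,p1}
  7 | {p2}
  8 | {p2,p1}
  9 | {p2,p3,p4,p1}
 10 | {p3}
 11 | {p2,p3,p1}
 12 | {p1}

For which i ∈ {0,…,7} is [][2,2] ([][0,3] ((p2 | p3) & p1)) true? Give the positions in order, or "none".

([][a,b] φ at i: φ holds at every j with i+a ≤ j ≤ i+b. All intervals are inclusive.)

none

Evaluate at each i in [0,7]:
  i=0: ✗ (fails at j=2)
  i=1: ✗ (fails at j=3)
  i=2: ✗ (fails at j=4)
  i=3: ✗ (fails at j=5)
  i=4: ✗ (fails at j=6)
  i=5: ✗ (fails at j=7)
  i=6: ✗ (fails at j=8)
  i=7: ✗ (fails at j=9)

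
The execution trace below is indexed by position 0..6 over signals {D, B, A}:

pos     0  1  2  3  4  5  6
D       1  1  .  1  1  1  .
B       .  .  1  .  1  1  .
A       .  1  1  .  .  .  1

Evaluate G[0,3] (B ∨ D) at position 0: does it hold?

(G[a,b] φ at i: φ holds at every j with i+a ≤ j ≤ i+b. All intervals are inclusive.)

True

Check (B ∨ D) at every j in [0,3]:
  j=0: true
  j=1: true
  j=2: true
  j=3: true
All positions satisfy it → formula holds.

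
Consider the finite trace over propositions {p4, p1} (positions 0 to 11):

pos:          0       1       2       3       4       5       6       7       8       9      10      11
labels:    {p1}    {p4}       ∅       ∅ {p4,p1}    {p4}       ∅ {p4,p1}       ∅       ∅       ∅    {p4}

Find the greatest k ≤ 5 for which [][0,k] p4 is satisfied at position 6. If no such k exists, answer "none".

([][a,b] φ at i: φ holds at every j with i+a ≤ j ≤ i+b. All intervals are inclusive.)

p4 must hold from j=6 onward; find where it first fails.
  j=6: fails → no k works.

none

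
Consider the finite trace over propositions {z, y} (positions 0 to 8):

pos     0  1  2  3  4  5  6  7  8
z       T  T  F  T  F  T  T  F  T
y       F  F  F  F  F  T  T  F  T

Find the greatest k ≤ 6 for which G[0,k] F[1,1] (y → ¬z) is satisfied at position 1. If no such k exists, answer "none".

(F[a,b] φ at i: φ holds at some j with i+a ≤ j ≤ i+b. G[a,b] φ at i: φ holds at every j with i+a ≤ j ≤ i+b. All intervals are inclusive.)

F[1,1] (y → ¬z) must hold from j=1 onward; find where it first fails.
  j=1: holds
  j=2: holds
  j=3: holds
  j=4: fails
Holds on [1,3], so largest k = 2.

2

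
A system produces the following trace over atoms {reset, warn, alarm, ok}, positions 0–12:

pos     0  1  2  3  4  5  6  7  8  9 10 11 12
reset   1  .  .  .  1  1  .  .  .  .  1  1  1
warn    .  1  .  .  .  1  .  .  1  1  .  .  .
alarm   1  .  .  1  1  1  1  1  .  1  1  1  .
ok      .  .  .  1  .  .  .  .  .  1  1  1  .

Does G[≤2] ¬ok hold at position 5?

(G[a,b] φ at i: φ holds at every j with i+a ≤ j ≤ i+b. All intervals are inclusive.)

Yes

Check ¬ok at every j in [5,7]:
  j=5: true
  j=6: true
  j=7: true
All positions satisfy it → formula holds.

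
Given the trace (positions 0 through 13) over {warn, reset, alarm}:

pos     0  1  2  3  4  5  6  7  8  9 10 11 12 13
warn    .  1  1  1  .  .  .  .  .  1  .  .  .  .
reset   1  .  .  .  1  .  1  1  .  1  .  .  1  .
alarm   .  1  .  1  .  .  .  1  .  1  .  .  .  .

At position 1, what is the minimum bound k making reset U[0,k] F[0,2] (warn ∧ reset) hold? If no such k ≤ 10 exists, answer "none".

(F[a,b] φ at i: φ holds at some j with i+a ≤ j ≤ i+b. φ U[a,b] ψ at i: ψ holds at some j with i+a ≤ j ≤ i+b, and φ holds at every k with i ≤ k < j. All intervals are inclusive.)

none

Need earliest j ≥ 1 with F[0,2] (warn ∧ reset), and reset at every k in [1,j-1].
  j=1: rhs fails.
  j=2: rhs fails.
  j=3: rhs fails.
  j=4: rhs fails.
  j=5: rhs fails.
  j=6: rhs fails.
  j=7: rhs holds but lhs fails at k=1.
  j=8: rhs holds but lhs fails at k=1.
  j=9: rhs holds but lhs fails at k=1.
  j=10: rhs fails.
  j=11: rhs fails.
No witness within the range → none.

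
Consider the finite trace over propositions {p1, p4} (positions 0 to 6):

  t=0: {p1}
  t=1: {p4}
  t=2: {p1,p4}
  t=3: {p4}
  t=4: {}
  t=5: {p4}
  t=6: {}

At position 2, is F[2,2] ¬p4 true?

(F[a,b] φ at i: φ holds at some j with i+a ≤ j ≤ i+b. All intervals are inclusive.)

Check ¬p4 at each j in [4,4]:
  j=4: true
Found at j=4 → formula holds.

True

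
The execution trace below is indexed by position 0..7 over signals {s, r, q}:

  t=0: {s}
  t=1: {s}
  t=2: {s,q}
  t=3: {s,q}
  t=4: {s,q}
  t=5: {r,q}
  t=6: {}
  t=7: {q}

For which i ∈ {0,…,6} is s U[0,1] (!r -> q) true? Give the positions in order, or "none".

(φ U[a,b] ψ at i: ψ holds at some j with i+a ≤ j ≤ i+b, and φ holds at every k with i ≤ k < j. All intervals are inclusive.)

1, 2, 3, 4, 5

Evaluate at each i in [0,6]:
  i=0: ✗ (no rhs in [0,1])
  i=1: ✓ (rhs at j=2; lhs holds on [1,1])
  i=2: ✓ (rhs at j=2)
  i=3: ✓ (rhs at j=3)
  i=4: ✓ (rhs at j=4)
  i=5: ✓ (rhs at j=5)
  i=6: ✗ (lhs fails at k=6 before rhs at j=7)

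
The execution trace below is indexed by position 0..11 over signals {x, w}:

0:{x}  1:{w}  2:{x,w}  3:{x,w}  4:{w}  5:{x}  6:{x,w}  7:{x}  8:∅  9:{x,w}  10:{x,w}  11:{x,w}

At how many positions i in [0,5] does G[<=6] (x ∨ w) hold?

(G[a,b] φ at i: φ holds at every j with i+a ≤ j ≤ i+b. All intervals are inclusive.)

Evaluate at each i in [0,5]:
  i=0: ✓ (all of [0,6])
  i=1: ✓ (all of [1,7])
  i=2: ✗ (fails at j=8)
  i=3: ✗ (fails at j=8)
  i=4: ✗ (fails at j=8)
  i=5: ✗ (fails at j=8)
Positions where it holds: {0, 1} → 2.

2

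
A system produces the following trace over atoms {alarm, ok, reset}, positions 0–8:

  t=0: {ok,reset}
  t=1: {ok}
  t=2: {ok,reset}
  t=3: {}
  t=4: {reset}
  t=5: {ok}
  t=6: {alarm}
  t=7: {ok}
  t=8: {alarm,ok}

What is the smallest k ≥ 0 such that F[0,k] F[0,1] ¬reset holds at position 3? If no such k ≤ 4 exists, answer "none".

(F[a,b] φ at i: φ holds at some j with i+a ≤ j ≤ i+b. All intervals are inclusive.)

0

Scan j = 3,4,… for F[0,1] ¬reset:
  j=3: holds
First hit at j=3, so smallest k = 3-3 = 0.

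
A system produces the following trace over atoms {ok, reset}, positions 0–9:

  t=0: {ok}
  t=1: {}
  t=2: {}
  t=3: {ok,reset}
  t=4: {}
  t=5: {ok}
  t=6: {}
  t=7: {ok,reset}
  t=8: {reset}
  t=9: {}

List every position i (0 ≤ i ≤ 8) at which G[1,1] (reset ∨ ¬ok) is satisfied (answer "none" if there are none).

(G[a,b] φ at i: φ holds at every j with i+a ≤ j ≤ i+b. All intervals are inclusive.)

Evaluate at each i in [0,8]:
  i=0: ✓ (all of [1,1])
  i=1: ✓ (all of [2,2])
  i=2: ✓ (all of [3,3])
  i=3: ✓ (all of [4,4])
  i=4: ✗ (fails at j=5)
  i=5: ✓ (all of [6,6])
  i=6: ✓ (all of [7,7])
  i=7: ✓ (all of [8,8])
  i=8: ✓ (all of [9,9])

0, 1, 2, 3, 5, 6, 7, 8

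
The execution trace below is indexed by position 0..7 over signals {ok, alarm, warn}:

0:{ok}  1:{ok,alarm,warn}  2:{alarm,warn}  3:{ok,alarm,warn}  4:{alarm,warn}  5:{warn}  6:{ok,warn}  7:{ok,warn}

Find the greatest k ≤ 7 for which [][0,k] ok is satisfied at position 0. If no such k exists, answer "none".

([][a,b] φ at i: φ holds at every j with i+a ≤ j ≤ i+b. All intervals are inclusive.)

ok must hold from j=0 onward; find where it first fails.
  j=0: holds
  j=1: holds
  j=2: fails
Holds on [0,1], so largest k = 1.

1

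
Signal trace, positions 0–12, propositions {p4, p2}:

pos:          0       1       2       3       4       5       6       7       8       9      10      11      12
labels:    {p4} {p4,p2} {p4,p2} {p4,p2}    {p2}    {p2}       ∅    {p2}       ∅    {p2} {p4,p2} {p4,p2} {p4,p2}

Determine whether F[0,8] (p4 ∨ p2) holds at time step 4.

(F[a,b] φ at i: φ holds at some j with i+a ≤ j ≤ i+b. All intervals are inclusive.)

Yes

Check (p4 ∨ p2) at each j in [4,12]:
  j=4: true
  j=5: true
  j=6: false
  j=7: true
  j=8: false
  j=9: true
  j=10: true
  j=11: true
  j=12: true
Found at j=4 → formula holds.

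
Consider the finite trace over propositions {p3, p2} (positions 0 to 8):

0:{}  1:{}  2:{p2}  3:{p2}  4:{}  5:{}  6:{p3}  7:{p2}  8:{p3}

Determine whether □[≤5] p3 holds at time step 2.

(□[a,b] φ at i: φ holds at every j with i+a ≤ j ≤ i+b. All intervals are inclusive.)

No

Check p3 at every j in [2,7]:
  j=2: false
  j=3: false
  j=4: false
  j=5: false
  j=6: true
  j=7: false
Fails at j=2 → formula fails.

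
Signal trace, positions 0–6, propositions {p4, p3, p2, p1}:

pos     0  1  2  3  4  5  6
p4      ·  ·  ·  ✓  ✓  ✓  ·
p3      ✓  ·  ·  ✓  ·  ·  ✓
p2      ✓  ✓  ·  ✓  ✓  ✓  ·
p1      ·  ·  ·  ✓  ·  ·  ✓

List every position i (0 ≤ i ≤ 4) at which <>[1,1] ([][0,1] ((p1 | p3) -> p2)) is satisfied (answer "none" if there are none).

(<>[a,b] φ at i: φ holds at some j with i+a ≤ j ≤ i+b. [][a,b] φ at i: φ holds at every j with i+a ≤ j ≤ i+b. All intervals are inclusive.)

Evaluate at each i in [0,4]:
  i=0: ✓ (witness j=1)
  i=1: ✓ (witness j=2)
  i=2: ✓ (witness j=3)
  i=3: ✓ (witness j=4)
  i=4: ✗ (none in [5,5])

0, 1, 2, 3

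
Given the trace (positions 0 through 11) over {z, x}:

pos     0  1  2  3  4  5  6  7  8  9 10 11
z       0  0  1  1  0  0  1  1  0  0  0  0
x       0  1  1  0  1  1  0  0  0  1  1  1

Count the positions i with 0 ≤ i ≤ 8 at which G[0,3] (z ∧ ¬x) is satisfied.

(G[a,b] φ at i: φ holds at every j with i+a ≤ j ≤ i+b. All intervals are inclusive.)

0

Evaluate at each i in [0,8]:
  i=0: ✗ (fails at j=0)
  i=1: ✗ (fails at j=1)
  i=2: ✗ (fails at j=2)
  i=3: ✗ (fails at j=4)
  i=4: ✗ (fails at j=4)
  i=5: ✗ (fails at j=5)
  i=6: ✗ (fails at j=8)
  i=7: ✗ (fails at j=8)
  i=8: ✗ (fails at j=8)
Positions where it holds: {} → 0.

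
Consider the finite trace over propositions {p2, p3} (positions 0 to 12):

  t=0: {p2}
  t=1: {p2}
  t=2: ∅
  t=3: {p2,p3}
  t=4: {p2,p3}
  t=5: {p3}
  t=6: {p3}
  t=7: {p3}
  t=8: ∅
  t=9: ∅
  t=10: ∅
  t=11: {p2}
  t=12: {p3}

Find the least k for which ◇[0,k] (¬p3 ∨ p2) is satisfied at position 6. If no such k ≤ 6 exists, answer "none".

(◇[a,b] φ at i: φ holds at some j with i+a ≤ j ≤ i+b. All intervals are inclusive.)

Scan j = 6,7,… for (¬p3 ∨ p2):
  j=6: fails
  j=7: fails
  j=8: holds
First hit at j=8, so smallest k = 8-6 = 2.

2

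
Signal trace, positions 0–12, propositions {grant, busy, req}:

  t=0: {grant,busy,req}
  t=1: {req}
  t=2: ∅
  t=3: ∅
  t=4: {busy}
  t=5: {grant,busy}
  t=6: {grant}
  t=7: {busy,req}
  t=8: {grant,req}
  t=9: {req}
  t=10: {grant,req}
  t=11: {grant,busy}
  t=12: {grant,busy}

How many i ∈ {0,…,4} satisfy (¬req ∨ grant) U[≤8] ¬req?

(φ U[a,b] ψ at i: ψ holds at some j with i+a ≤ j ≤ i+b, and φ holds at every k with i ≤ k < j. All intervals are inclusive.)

Evaluate at each i in [0,4]:
  i=0: ✗ (lhs fails at k=1 before rhs at j=2)
  i=1: ✗ (lhs fails at k=1 before rhs at j=2)
  i=2: ✓ (rhs at j=2)
  i=3: ✓ (rhs at j=3)
  i=4: ✓ (rhs at j=4)
Positions where it holds: {2, 3, 4} → 3.

3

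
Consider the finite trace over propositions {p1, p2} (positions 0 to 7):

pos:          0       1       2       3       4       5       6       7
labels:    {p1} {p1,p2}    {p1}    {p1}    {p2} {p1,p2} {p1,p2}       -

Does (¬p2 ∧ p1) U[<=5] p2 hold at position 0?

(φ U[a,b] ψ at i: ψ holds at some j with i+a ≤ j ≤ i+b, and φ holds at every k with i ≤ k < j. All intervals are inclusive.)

Yes

Need some j in [0,5] with p2, and (¬p2 ∧ p1) at every k in [0,j-1].
  j=0: p2 false.
  j=1: p2 holds; (¬p2 ∧ p1) holds at every k in [0,0] → satisfied.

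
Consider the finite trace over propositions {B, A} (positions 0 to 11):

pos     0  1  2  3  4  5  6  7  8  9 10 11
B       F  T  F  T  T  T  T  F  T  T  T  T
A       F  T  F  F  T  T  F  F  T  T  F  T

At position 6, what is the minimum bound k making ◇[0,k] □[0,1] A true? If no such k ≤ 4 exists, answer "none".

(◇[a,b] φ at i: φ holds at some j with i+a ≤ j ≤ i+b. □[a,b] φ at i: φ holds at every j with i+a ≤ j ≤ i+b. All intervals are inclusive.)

Scan j = 6,7,… for □[0,1] A:
  j=6: fails
  j=7: fails
  j=8: holds
First hit at j=8, so smallest k = 8-6 = 2.

2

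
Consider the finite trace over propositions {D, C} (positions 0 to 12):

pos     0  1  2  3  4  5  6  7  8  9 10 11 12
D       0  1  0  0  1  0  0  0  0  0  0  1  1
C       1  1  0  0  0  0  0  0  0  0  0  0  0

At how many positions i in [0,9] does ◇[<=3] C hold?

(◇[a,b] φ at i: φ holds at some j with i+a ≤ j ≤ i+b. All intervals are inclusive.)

Evaluate at each i in [0,9]:
  i=0: ✓ (witness j=0)
  i=1: ✓ (witness j=1)
  i=2: ✗ (none in [2,5])
  i=3: ✗ (none in [3,6])
  i=4: ✗ (none in [4,7])
  i=5: ✗ (none in [5,8])
  i=6: ✗ (none in [6,9])
  i=7: ✗ (none in [7,10])
  i=8: ✗ (none in [8,11])
  i=9: ✗ (none in [9,12])
Positions where it holds: {0, 1} → 2.

2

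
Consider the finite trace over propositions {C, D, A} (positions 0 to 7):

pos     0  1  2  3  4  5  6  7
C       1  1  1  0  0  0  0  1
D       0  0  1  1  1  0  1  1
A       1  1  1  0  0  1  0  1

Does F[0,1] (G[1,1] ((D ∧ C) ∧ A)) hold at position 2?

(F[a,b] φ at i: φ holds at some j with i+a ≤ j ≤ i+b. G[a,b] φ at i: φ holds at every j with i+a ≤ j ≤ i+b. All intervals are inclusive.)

No

Check G[1,1] ((D ∧ C) ∧ A) at each j in [2,3]:
  j=2: fails at 3
  j=3: fails at 4
No position in the window satisfies it → formula fails.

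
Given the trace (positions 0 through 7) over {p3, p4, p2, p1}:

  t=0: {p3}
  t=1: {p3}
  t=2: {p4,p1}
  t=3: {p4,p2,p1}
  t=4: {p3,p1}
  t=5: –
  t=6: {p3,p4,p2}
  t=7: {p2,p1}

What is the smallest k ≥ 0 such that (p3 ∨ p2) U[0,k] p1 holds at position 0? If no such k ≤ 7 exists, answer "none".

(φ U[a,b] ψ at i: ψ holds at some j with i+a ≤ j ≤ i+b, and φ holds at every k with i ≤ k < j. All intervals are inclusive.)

Need earliest j ≥ 0 with p1, and (p3 ∨ p2) at every k in [0,j-1].
  j=0: rhs fails.
  j=1: rhs fails.
  j=2: rhs holds; lhs holds on [0,1]. k = 2.

2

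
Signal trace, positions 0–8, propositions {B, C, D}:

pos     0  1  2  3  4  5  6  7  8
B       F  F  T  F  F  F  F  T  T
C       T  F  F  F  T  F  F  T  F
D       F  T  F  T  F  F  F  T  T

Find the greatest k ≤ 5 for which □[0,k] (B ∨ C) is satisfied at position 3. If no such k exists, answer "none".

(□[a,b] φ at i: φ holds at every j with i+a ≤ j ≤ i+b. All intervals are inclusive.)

none

(B ∨ C) must hold from j=3 onward; find where it first fails.
  j=3: fails → no k works.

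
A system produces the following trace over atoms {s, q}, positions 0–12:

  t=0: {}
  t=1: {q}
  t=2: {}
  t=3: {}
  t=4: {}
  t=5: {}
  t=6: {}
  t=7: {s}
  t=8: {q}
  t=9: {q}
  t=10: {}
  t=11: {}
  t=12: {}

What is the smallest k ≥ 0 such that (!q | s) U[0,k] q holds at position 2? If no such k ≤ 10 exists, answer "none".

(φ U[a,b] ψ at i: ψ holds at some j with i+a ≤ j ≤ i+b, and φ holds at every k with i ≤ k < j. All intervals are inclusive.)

6

Need earliest j ≥ 2 with q, and (!q | s) at every k in [2,j-1].
  j=2: rhs fails.
  j=3: rhs fails.
  j=4: rhs fails.
  j=5: rhs fails.
  j=6: rhs fails.
  j=7: rhs fails.
  j=8: rhs holds; lhs holds on [2,7]. k = 6.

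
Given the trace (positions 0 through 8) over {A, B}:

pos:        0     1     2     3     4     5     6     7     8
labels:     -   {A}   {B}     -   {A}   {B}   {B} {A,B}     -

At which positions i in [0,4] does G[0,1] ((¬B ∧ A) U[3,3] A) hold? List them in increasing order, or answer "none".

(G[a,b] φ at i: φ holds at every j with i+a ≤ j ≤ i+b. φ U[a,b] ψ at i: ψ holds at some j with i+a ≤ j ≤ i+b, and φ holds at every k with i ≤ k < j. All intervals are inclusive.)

none

Evaluate at each i in [0,4]:
  i=0: ✗ (fails at j=0)
  i=1: ✗ (fails at j=1)
  i=2: ✗ (fails at j=2)
  i=3: ✗ (fails at j=3)
  i=4: ✗ (fails at j=4)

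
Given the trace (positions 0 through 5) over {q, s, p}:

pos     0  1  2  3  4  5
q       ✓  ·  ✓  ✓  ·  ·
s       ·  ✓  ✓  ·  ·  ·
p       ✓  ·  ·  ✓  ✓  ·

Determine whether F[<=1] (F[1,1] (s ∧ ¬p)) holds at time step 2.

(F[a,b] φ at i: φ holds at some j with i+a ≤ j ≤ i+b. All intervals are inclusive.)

No

Check F[1,1] (s ∧ ¬p) at each j in [2,3]:
  j=2: fails (none in [3,3])
  j=3: fails (none in [4,4])
No position in the window satisfies it → formula fails.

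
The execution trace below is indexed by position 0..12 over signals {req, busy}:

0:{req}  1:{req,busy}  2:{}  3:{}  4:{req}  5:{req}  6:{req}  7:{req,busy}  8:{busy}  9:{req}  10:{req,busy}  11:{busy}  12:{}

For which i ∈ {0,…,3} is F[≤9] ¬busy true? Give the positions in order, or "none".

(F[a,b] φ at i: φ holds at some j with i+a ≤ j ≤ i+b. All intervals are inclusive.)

0, 1, 2, 3

Evaluate at each i in [0,3]:
  i=0: ✓ (witness j=0)
  i=1: ✓ (witness j=2)
  i=2: ✓ (witness j=2)
  i=3: ✓ (witness j=3)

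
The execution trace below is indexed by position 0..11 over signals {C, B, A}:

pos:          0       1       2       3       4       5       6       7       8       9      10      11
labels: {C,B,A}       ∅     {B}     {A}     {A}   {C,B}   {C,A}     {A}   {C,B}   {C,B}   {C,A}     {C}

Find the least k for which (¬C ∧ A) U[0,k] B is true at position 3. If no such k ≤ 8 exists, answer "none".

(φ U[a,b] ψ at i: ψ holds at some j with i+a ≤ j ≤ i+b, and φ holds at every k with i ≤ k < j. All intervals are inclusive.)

2

Need earliest j ≥ 3 with B, and (¬C ∧ A) at every k in [3,j-1].
  j=3: rhs fails.
  j=4: rhs fails.
  j=5: rhs holds; lhs holds on [3,4]. k = 2.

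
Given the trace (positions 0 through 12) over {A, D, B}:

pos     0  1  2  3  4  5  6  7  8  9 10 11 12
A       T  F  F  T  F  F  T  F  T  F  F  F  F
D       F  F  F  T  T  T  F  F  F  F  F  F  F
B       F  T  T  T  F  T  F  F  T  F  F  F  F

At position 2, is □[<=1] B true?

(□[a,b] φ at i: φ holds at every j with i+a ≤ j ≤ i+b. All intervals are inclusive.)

Check B at every j in [2,3]:
  j=2: true
  j=3: true
All positions satisfy it → formula holds.

Holds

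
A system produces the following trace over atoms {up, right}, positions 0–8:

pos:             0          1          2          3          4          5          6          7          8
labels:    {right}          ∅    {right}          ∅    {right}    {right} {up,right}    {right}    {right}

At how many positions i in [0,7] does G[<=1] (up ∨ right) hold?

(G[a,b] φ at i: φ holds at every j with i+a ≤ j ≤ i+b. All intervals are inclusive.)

4

Evaluate at each i in [0,7]:
  i=0: ✗ (fails at j=1)
  i=1: ✗ (fails at j=1)
  i=2: ✗ (fails at j=3)
  i=3: ✗ (fails at j=3)
  i=4: ✓ (all of [4,5])
  i=5: ✓ (all of [5,6])
  i=6: ✓ (all of [6,7])
  i=7: ✓ (all of [7,8])
Positions where it holds: {4, 5, 6, 7} → 4.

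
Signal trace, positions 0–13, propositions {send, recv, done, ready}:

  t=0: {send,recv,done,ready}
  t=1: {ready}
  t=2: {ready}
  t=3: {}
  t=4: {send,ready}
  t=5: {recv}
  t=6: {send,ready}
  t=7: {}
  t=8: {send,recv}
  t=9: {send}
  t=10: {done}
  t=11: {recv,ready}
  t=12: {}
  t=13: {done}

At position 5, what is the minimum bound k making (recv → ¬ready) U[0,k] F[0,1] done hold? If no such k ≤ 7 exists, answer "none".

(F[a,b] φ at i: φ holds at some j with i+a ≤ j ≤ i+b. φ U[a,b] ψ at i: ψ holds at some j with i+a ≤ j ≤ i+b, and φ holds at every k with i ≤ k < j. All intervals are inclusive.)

4

Need earliest j ≥ 5 with F[0,1] done, and (recv → ¬ready) at every k in [5,j-1].
  j=5: rhs fails.
  j=6: rhs fails.
  j=7: rhs fails.
  j=8: rhs fails.
  j=9: rhs holds; lhs holds on [5,8]. k = 4.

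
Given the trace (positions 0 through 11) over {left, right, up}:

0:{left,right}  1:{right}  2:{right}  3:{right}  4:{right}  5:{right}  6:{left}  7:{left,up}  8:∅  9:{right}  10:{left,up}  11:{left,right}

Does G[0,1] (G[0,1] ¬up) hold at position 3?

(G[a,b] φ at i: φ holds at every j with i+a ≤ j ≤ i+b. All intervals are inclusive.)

Yes

Check G[0,1] ¬up at every j in [3,4]:
  j=3: holds on [3,4]
  j=4: holds on [4,5]
All positions satisfy it → formula holds.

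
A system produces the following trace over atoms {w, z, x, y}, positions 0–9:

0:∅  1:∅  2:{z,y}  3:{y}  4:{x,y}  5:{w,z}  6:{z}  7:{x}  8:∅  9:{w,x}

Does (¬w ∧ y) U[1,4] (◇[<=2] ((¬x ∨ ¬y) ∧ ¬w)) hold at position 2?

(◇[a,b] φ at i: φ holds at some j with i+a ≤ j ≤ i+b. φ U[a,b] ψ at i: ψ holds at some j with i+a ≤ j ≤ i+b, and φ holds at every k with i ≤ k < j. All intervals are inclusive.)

Need some j in [3,6] with ◇[<=2] ((¬x ∨ ¬y) ∧ ¬w), and (¬w ∧ y) at every k in [2,j-1].
  j=3: ◇[<=2] ((¬x ∨ ¬y) ∧ ¬w) holds; (¬w ∧ y) holds at every k in [2,2] → satisfied.

Holds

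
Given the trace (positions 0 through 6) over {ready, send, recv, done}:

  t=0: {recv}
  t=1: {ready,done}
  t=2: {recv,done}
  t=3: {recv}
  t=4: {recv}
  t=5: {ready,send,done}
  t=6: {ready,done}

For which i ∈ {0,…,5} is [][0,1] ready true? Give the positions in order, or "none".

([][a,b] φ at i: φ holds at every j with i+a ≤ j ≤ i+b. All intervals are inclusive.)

Evaluate at each i in [0,5]:
  i=0: ✗ (fails at j=0)
  i=1: ✗ (fails at j=2)
  i=2: ✗ (fails at j=2)
  i=3: ✗ (fails at j=3)
  i=4: ✗ (fails at j=4)
  i=5: ✓ (all of [5,6])

5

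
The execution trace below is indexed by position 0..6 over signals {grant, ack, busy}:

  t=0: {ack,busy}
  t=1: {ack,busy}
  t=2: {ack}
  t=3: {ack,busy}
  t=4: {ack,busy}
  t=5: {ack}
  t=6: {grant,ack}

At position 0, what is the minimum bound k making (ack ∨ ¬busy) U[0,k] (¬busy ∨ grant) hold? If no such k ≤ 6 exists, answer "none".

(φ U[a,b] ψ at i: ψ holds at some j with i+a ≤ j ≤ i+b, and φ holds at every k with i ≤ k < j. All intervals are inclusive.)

2

Need earliest j ≥ 0 with (¬busy ∨ grant), and (ack ∨ ¬busy) at every k in [0,j-1].
  j=0: rhs fails.
  j=1: rhs fails.
  j=2: rhs holds; lhs holds on [0,1]. k = 2.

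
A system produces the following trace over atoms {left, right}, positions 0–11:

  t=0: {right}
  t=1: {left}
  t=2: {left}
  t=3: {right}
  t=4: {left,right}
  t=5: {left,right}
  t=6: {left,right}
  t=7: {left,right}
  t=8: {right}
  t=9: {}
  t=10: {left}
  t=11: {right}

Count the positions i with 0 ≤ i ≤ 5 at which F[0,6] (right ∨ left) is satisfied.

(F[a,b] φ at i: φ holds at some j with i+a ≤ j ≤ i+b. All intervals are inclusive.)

6

Evaluate at each i in [0,5]:
  i=0: ✓ (witness j=0)
  i=1: ✓ (witness j=1)
  i=2: ✓ (witness j=2)
  i=3: ✓ (witness j=3)
  i=4: ✓ (witness j=4)
  i=5: ✓ (witness j=5)
Positions where it holds: {0, 1, 2, 3, 4, 5} → 6.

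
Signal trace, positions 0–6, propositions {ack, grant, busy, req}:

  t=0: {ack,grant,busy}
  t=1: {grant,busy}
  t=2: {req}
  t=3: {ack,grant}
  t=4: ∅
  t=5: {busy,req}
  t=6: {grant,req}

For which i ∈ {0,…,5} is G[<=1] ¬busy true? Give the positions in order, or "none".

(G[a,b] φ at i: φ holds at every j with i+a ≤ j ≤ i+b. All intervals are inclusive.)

2, 3

Evaluate at each i in [0,5]:
  i=0: ✗ (fails at j=0)
  i=1: ✗ (fails at j=1)
  i=2: ✓ (all of [2,3])
  i=3: ✓ (all of [3,4])
  i=4: ✗ (fails at j=5)
  i=5: ✗ (fails at j=5)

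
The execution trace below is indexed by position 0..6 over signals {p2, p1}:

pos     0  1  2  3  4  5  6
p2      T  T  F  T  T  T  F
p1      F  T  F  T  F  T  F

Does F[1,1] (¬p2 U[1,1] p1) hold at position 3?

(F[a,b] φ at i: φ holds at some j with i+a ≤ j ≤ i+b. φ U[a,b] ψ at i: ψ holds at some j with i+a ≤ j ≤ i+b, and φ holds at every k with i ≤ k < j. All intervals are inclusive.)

Check (¬p2 U[1,1] p1) at each j in [4,4]:
  j=4: fails
No position in the window satisfies it → formula fails.

Does not hold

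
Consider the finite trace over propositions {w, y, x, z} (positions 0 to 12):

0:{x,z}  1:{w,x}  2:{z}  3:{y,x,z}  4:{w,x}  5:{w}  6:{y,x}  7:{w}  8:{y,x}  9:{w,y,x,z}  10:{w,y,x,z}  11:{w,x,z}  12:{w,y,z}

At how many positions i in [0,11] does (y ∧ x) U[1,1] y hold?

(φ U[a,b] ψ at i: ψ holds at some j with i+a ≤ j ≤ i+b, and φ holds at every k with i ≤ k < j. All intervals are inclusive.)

2

Evaluate at each i in [0,11]:
  i=0: ✗ (no rhs in [1,1])
  i=1: ✗ (no rhs in [2,2])
  i=2: ✗ (lhs fails at k=2 before rhs at j=3)
  i=3: ✗ (no rhs in [4,4])
  i=4: ✗ (no rhs in [5,5])
  i=5: ✗ (lhs fails at k=5 before rhs at j=6)
  i=6: ✗ (no rhs in [7,7])
  i=7: ✗ (lhs fails at k=7 before rhs at j=8)
  i=8: ✓ (rhs at j=9; lhs holds on [8,8])
  i=9: ✓ (rhs at j=10; lhs holds on [9,9])
  i=10: ✗ (no rhs in [11,11])
  i=11: ✗ (lhs fails at k=11 before rhs at j=12)
Positions where it holds: {8, 9} → 2.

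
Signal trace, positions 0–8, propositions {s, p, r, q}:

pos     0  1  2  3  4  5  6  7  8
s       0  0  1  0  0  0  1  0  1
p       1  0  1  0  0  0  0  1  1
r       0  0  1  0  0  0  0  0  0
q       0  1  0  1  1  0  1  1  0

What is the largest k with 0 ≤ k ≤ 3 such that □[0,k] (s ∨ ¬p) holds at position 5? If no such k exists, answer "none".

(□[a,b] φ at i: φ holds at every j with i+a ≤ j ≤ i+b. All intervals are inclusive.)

(s ∨ ¬p) must hold from j=5 onward; find where it first fails.
  j=5: holds
  j=6: holds
  j=7: fails
Holds on [5,6], so largest k = 1.

1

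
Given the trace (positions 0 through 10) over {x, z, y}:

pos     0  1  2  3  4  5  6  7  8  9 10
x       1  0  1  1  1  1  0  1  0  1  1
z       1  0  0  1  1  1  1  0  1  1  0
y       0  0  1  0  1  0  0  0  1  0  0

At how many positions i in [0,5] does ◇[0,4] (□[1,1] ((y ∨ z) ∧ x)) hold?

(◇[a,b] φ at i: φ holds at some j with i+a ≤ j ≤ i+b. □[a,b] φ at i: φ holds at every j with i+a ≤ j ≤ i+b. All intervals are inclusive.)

Evaluate at each i in [0,5]:
  i=0: ✓ (witness j=1)
  i=1: ✓ (witness j=1)
  i=2: ✓ (witness j=2)
  i=3: ✓ (witness j=3)
  i=4: ✓ (witness j=4)
  i=5: ✓ (witness j=8)
Positions where it holds: {0, 1, 2, 3, 4, 5} → 6.

6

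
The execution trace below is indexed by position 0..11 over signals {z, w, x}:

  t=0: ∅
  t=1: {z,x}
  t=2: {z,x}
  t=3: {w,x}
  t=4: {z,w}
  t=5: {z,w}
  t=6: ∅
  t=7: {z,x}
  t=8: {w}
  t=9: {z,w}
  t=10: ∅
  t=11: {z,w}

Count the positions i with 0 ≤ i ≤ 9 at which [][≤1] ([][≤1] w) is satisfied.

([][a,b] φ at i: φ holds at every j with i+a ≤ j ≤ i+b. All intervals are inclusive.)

Evaluate at each i in [0,9]:
  i=0: ✗ (fails at j=0)
  i=1: ✗ (fails at j=1)
  i=2: ✗ (fails at j=2)
  i=3: ✓ (all of [3,4])
  i=4: ✗ (fails at j=5)
  i=5: ✗ (fails at j=5)
  i=6: ✗ (fails at j=6)
  i=7: ✗ (fails at j=7)
  i=8: ✗ (fails at j=9)
  i=9: ✗ (fails at j=9)
Positions where it holds: {3} → 1.

1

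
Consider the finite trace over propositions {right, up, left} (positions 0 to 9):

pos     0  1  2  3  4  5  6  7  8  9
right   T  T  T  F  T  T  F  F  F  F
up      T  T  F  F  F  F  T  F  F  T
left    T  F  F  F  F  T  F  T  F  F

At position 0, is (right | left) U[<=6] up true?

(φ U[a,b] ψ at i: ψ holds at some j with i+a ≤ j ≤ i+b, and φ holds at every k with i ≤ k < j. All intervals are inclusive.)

Need some j in [0,6] with up, and (right | left) at every k in [0,j-1].
  j=0: up holds; no prefix to check → satisfied.

Yes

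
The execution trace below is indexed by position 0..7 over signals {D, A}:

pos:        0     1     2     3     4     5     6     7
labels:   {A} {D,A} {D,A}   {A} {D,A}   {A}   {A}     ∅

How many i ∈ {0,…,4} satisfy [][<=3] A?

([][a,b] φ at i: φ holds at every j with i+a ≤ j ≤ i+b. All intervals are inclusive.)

4

Evaluate at each i in [0,4]:
  i=0: ✓ (all of [0,3])
  i=1: ✓ (all of [1,4])
  i=2: ✓ (all of [2,5])
  i=3: ✓ (all of [3,6])
  i=4: ✗ (fails at j=7)
Positions where it holds: {0, 1, 2, 3} → 4.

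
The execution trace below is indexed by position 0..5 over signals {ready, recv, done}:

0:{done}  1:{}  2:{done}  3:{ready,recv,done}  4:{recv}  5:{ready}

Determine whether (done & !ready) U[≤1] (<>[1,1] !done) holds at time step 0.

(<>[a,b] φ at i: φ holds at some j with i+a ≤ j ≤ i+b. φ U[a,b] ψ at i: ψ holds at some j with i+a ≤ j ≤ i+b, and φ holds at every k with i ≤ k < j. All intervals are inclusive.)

Yes

Need some j in [0,1] with <>[1,1] !done, and (done & !ready) at every k in [0,j-1].
  j=0: <>[1,1] !done holds; no prefix to check → satisfied.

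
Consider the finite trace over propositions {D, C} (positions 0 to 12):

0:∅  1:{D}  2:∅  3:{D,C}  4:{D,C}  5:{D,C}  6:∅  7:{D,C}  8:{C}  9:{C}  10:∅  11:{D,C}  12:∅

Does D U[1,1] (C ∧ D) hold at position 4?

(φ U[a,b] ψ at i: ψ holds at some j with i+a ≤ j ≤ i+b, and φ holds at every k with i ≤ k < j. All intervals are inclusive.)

Holds

Need some j in [5,5] with (C ∧ D), and D at every k in [4,j-1].
  j=5: (C ∧ D) holds; D holds at every k in [4,4] → satisfied.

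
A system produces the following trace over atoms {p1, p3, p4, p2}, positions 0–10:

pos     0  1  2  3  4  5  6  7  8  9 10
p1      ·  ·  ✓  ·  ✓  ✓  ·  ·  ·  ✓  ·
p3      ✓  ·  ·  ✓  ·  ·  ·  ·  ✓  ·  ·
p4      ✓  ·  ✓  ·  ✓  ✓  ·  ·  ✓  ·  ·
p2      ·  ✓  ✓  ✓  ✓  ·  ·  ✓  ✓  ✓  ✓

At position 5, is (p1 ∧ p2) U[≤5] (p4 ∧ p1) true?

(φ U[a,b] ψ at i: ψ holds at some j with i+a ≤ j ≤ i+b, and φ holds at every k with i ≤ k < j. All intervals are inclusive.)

Need some j in [5,10] with (p4 ∧ p1), and (p1 ∧ p2) at every k in [5,j-1].
  j=5: (p4 ∧ p1) holds; no prefix to check → satisfied.

Holds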